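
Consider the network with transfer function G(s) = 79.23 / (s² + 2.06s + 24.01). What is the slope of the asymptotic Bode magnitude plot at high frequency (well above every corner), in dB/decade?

-40 dB/decade

With 0 zeros and 2 poles, the high-frequency asymptotic slope is 20 × (0 − 2) = -40 dB/decade.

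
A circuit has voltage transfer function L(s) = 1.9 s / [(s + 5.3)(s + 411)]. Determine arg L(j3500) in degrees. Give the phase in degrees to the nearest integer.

-83 deg

∠(j3500) = 90.00°
∠(j3500 + 5.3) = arctan(3500/5.3) = 89.91°
∠(j3500 + 411) = arctan(3500/411) = 83.30°
∠L(j3500) = 90.00° − (89.91° + 83.30°) = -83.22°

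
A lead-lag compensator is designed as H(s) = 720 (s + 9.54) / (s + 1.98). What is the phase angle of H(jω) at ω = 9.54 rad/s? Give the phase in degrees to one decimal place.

-33.3°

∠(j9.54 + 9.54) = arctan(9.54/9.54) = 45.00°
∠(j9.54 + 1.98) = arctan(9.54/1.98) = 78.27°
∠H(j9.54) = 45.00° − 78.27° = -33.27°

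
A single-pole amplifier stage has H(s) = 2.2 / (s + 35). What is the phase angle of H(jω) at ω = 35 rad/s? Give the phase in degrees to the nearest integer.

∠(j35 + 35) = arctan(35/35) = 45.00°
∠H(j35) = −45.00° = -45.00°

-45°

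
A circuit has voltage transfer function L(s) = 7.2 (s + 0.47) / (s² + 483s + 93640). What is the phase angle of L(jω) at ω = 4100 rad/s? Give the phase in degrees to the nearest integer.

∠(j4100 + 0.47) = arctan(4100/0.47) = 89.99°
∠[(j4100)² + 483(j4100) + 93640] = ∠[-1.6716e+07 + j1.9803e+06] = 173.24°
∠L(j4100) = 89.99° − 173.24° = -83.25°

-83°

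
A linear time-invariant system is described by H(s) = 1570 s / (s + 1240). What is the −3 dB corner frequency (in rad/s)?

For a single-pole high-pass, the −3 dB point is at the pole: ω = 1240 rad/s.

1240 rad/s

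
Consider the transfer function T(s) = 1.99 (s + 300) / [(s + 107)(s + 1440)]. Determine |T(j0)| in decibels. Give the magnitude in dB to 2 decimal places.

-48.24 dB

T(0) = 1.99 × 300 / (107 × 1440) = 0.0038746
20 log₁₀(0.0038746) = -48.235 dB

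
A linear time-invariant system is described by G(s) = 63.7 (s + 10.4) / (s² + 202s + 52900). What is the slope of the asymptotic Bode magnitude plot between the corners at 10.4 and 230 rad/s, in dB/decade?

20 dB/decade

In this band the factors already past their corner are: zero at 10.4; net slope = 20 dB/decade.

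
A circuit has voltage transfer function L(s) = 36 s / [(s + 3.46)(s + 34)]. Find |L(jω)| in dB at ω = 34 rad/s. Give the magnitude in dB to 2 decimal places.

-2.56 dB

|j34| = 34
|j34 + 3.46| = √(34² + 3.46²) = 34.18
|j34 + 34| = √(34² + 34²) = 48.08
|L(j34)| = 36 × 34 / (34.18 × 48.08) = 0.74485
20 log₁₀(0.74485) = -2.559 dB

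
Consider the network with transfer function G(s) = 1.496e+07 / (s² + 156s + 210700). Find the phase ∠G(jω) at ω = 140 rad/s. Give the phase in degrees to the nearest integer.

∠[(j140)² + 156(j140) + 210700] = ∠[1.911e+05 + j21840] = 6.52°
∠G(j140) = −6.52° = -6.52°

-7°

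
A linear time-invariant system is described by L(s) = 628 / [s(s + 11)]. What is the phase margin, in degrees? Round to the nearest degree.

Gain crossover: |L(jω)| = 1 at ω ≈ 23.9 rad/s.
∠L(j23.9) = −90° − arctan(23.9/11) ≈ -155.27°
PM = 180° + (-155.27°) = 24.73°

25°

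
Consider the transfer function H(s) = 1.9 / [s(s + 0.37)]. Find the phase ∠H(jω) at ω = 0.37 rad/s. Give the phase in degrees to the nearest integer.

∠(j0.37 + 0.37) = arctan(0.37/0.37) = 45.00°
∠(j0.37) = 90.00°
∠H(j0.37) = − (45.00° + 90.00°) = -135.00°

-135°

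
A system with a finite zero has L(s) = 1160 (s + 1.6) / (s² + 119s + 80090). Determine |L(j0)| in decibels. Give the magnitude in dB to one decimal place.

L(0) = 1160 × 1.6 / 80090 = 0.023174
20 log₁₀(0.023174) = -32.70 dB

-32.7 dB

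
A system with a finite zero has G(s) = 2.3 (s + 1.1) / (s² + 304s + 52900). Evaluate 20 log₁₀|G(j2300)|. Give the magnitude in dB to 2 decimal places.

-59.99 dB

|j2300 + 1.1| = √(2300² + 1.1²) = 2300
|(j2300)² + 304(j2300) + 52900| = |-5.2371e+06 + j6.992e+05| = 5.284e+06
|G(j2300)| = 2.3 × 2300 / 5.284e+06 = 0.0010012
20 log₁₀(0.0010012) = -59.989 dB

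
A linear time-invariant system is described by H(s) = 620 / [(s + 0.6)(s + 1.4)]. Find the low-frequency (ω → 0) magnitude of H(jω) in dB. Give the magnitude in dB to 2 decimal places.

H(0) = 620 / (0.6 × 1.4) = 738.1
20 log₁₀(738.1) = 57.362 dB

57.36 dB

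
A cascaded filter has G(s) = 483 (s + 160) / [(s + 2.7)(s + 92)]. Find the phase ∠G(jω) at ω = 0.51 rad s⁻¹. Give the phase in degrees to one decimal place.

∠(j0.51 + 160) = arctan(0.51/160) = 0.18°
∠(j0.51 + 2.7) = arctan(0.51/2.7) = 10.70°
∠(j0.51 + 92) = arctan(0.51/92) = 0.32°
∠G(j0.51) = 0.18° − (10.70° + 0.32°) = -10.83°

-10.8°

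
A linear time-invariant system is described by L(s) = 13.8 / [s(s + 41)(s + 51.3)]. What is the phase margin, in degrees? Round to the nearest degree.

Gain crossover: |L(jω)| = 1 at ω ≈ 0.00656 rad s⁻¹.
∠L(j0.00656) = −90° − arctan(0.00656/41) − arctan(0.00656/51.3) ≈ -90.02°
PM = 180° + (-90.02°) = 89.98°

90°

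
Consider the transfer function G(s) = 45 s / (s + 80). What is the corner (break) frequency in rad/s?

The single real pole at s = −80 gives a corner at ω = 80 rad/s.

80 rad/s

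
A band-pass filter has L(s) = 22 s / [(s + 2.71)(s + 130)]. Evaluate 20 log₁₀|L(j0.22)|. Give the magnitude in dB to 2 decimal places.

|j0.22| = 0.22
|j0.22 + 2.71| = √(0.22² + 2.71²) = 2.719
|j0.22 + 130| = √(0.22² + 130²) = 130
|L(j0.22)| = 22 × 0.22 / (2.719 × 130) = 0.013693
20 log₁₀(0.013693) = -37.270 dB

-37.27 dB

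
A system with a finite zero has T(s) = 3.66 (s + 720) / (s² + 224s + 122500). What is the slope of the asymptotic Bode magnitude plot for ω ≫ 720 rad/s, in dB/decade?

With 1 zero and 2 poles, the high-frequency asymptotic slope is 20 × (1 − 2) = -20 dB/decade.

-20 dB/decade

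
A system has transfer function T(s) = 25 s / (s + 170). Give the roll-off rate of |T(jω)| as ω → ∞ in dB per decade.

With 1 zero and 1 pole, the high-frequency asymptotic slope is 20 × (1 − 1) = 0 dB/decade.

0 dB/decade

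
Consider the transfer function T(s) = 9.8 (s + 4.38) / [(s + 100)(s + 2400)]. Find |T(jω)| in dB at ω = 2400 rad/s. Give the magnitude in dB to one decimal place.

-50.8 dB

|j2400 + 4.38| = √(2400² + 4.38²) = 2400
|j2400 + 100| = √(2400² + 100²) = 2402
|j2400 + 2400| = √(2400² + 2400²) = 3394
|T(j2400)| = 9.8 × 2400 / (2402 × 3394) = 0.0028849
20 log₁₀(0.0028849) = -50.80 dB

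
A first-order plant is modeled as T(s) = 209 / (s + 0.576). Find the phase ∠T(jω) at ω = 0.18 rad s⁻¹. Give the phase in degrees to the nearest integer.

∠(j0.18 + 0.576) = arctan(0.18/0.576) = 17.35°
∠T(j0.18) = −17.35° = -17.35°

-17°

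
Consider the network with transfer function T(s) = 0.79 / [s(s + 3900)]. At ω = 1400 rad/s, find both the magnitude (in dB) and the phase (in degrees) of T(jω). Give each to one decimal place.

|j1400 + 3900| = √(1400² + 3900²) = 4144
|j1400| = 1400
|T(j1400)| = 0.79 / (4144 × 1400) = 1.3618e-07
20 log₁₀(1.3618e-07) = -137.32 dB
∠(j1400 + 3900) = arctan(1400/3900) = 19.75°
∠(j1400) = 90.00°
∠T(j1400) = − (19.75° + 90.00°) = -109.75°

|T| = -137.3 dB, ∠T = -109.7°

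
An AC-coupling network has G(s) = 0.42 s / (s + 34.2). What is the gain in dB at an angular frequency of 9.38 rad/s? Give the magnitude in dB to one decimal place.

|j9.38| = 9.38
|j9.38 + 34.2| = √(9.38² + 34.2²) = 35.46
|G(j9.38)| = 0.42 × 9.38 / 35.46 = 0.11109
20 log₁₀(0.11109) = -19.09 dB

-19.1 dB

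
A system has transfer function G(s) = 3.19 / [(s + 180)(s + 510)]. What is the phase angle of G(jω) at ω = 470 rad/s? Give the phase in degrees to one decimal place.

∠(j470 + 180) = arctan(470/180) = 69.04°
∠(j470 + 510) = arctan(470/510) = 42.66°
∠G(j470) = − (69.04° + 42.66°) = -111.71°

-111.7°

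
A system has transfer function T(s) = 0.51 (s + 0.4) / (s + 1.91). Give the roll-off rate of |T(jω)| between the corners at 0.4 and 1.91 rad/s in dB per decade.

In this band the factors already past their corner are: zero at 0.4; net slope = 20 dB/decade.

20 dB/decade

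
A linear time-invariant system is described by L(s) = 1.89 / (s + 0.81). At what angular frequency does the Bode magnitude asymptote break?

The single real pole at s = −0.81 gives a corner at ω = 0.81 rad/s.

0.81 rad/s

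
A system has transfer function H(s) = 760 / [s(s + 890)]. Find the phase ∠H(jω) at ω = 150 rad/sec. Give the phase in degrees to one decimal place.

-99.6°

∠(j150 + 890) = arctan(150/890) = 9.57°
∠(j150) = 90.00°
∠H(j150) = − (9.57° + 90.00°) = -99.57°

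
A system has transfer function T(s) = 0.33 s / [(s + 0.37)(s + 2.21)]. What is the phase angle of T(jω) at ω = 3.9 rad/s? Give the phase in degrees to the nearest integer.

-55°

∠(j3.9) = 90.00°
∠(j3.9 + 0.37) = arctan(3.9/0.37) = 84.58°
∠(j3.9 + 2.21) = arctan(3.9/2.21) = 60.46°
∠T(j3.9) = 90.00° − (84.58° + 60.46°) = -55.04°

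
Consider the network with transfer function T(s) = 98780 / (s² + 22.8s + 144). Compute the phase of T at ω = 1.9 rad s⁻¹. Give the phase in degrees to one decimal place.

∠[(j1.9)² + 22.8(j1.9) + 144] = ∠[140.39 + j43.32] = 17.15°
∠T(j1.9) = −17.15° = -17.15°

-17.1°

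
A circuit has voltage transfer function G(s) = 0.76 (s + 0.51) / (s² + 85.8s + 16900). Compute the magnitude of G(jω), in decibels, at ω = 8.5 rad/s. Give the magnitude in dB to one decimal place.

|j8.5 + 0.51| = √(8.5² + 0.51²) = 8.515
|(j8.5)² + 85.8(j8.5) + 16900| = |16828 + j729.3| = 1.684e+04
|G(j8.5)| = 0.76 × 8.515 / 1.684e+04 = 0.00038422
20 log₁₀(0.00038422) = -68.31 dB

-68.3 dB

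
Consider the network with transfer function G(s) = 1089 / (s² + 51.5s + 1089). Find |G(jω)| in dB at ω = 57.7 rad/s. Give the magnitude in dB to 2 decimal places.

-10.67 dB

|(j57.7)² + 51.5(j57.7) + 1089| = |-2240.3 + j2971.6| = 3721
|G(j57.7)| = 1089 / 3721 = 0.29263
20 log₁₀(0.29263) = -10.674 dB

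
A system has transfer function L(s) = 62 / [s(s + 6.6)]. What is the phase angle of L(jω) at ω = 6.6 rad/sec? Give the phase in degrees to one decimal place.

∠(j6.6 + 6.6) = arctan(6.6/6.6) = 45.00°
∠(j6.6) = 90.00°
∠L(j6.6) = − (45.00° + 90.00°) = -135.00°

-135.0°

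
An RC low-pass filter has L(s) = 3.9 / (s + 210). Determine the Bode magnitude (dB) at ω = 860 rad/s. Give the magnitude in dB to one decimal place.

-47.1 dB

|j860 + 210| = √(860² + 210²) = 885.3
|L(j860)| = 3.9 / 885.3 = 0.0044054
20 log₁₀(0.0044054) = -47.12 dB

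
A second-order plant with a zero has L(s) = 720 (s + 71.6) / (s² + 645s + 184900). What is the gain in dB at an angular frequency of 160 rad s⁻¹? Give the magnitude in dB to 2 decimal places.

|j160 + 71.6| = √(160² + 71.6²) = 175.3
|(j160)² + 645(j160) + 184900| = |1.593e+05 + j1.032e+05| = 1.898e+05
|L(j160)| = 720 × 175.3 / 1.898e+05 = 0.66493
20 log₁₀(0.66493) = -3.544 dB

-3.54 dB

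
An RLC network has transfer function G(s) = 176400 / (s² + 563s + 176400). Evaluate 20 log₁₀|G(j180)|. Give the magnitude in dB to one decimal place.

|(j180)² + 563(j180) + 176400| = |1.44e+05 + j1.0134e+05| = 1.761e+05
|G(j180)| = 176400 / 1.761e+05 = 1.0018
20 log₁₀(1.0018) = 0.02 dB

0.0 dB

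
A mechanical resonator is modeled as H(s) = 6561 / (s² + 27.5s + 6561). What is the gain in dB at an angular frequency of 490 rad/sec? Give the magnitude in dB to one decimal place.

-31.0 dB

|(j490)² + 27.5(j490) + 6561| = |-2.3354e+05 + j13475| = 2.339e+05
|H(j490)| = 6561 / 2.339e+05 = 0.028047
20 log₁₀(0.028047) = -31.04 dB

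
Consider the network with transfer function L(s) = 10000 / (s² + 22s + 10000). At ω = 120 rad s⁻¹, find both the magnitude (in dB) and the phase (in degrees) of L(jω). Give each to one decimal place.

|(j120)² + 22(j120) + 10000| = |-4400 + j2640| = 5131
|L(j120)| = 10000 / 5131 = 1.9488
20 log₁₀(1.9488) = 5.80 dB
∠[(j120)² + 22(j120) + 10000] = ∠[-4400 + j2640] = 149.04°
∠L(j120) = −149.04° = -149.04°

|L| = 5.8 dB, ∠L = -149.0°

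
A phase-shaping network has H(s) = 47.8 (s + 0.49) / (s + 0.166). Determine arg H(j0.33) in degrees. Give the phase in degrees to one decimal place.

-29.3°

∠(j0.33 + 0.49) = arctan(0.33/0.49) = 33.96°
∠(j0.33 + 0.166) = arctan(0.33/0.166) = 63.30°
∠H(j0.33) = 33.96° − 63.30° = -29.34°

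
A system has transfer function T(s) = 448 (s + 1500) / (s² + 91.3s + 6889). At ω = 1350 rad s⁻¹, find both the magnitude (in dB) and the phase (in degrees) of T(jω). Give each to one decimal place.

|j1350 + 1500| = √(1350² + 1500²) = 2018
|(j1350)² + 91.3(j1350) + 6889| = |-1.8156e+06 + j1.2326e+05| = 1.82e+06
|T(j1350)| = 448 × 2018 / 1.82e+06 = 0.49681
20 log₁₀(0.49681) = -6.08 dB
∠(j1350 + 1500) = arctan(1350/1500) = 41.99°
∠[(j1350)² + 91.3(j1350) + 6889] = ∠[-1.8156e+06 + j1.2326e+05] = 176.12°
∠T(j1350) = 41.99° − 176.12° = -134.13°

|T| = -6.1 dB, ∠T = -134.1°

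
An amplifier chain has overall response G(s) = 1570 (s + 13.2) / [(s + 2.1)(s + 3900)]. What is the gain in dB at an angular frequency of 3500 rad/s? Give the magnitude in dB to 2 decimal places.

|j3500 + 13.2| = √(3500² + 13.2²) = 3500
|j3500 + 2.1| = √(3500² + 2.1²) = 3500
|j3500 + 3900| = √(3500² + 3900²) = 5240
|G(j3500)| = 1570 × 3500 / (3500 × 5240) = 0.29961
20 log₁₀(0.29961) = -10.469 dB

-10.47 dB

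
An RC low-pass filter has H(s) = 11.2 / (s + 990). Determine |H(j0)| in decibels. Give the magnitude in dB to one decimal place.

-38.9 dB

H(0) = 11.2 / 990 = 0.011313
20 log₁₀(0.011313) = -38.93 dB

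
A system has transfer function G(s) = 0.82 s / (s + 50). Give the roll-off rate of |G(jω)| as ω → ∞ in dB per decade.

0 dB/decade

With 1 zero and 1 pole, the high-frequency asymptotic slope is 20 × (1 − 1) = 0 dB/decade.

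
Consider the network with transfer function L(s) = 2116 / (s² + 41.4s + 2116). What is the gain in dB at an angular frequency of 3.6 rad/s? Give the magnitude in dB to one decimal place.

0.0 dB

|(j3.6)² + 41.4(j3.6) + 2116| = |2103 + j149.04| = 2108
|L(j3.6)| = 2116 / 2108 = 1.0036
20 log₁₀(1.0036) = 0.03 dB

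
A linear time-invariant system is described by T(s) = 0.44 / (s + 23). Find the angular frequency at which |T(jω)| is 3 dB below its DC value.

23 rad/sec

For a single-pole low-pass, the −3 dB point is at the pole: ω = 23 rad/sec.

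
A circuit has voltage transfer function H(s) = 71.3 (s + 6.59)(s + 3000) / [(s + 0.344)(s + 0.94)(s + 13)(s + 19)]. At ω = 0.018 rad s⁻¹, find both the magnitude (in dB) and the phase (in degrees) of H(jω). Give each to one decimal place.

|H| = 84.9 dB, ∠H = -4.1 deg

|j0.018 + 6.59| = √(0.018² + 6.59²) = 6.59
|j0.018 + 3000| = √(0.018² + 3000²) = 3000
|j0.018 + 0.344| = √(0.018² + 0.344²) = 0.3445
|j0.018 + 0.94| = √(0.018² + 0.94²) = 0.9402
|j0.018 + 13| = √(0.018² + 13²) = 13
|j0.018 + 19| = √(0.018² + 19²) = 19
|H(j0.018)| = 71.3 × 6.59 × 3000 / (0.3445 × 0.9402 × 13 × 19) = 17621
20 log₁₀(17621) = 84.92 dB
∠(j0.018 + 6.59) = arctan(0.018/6.59) = 0.16°
∠(j0.018 + 3000) = arctan(0.018/3000) = 0.00°
∠(j0.018 + 0.344) = arctan(0.018/0.344) = 3.00°
∠(j0.018 + 0.94) = arctan(0.018/0.94) = 1.10°
∠(j0.018 + 13) = arctan(0.018/13) = 0.08°
∠(j0.018 + 19) = arctan(0.018/19) = 0.05°
∠H(j0.018) = 0.16° + 0.00° − (3.00° + 1.10° + 0.08° + 0.05°) = -4.07°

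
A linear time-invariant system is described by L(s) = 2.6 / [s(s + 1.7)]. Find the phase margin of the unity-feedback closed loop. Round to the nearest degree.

Gain crossover: |L(jω)| = 1 at ω ≈ 1.24 rad s⁻¹.
∠L(j1.24) = −90° − arctan(1.24/1.7) ≈ -126.04°
PM = 180° + (-126.04°) = 53.96°

54°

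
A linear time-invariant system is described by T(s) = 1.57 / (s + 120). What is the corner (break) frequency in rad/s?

120 rad/s

The single real pole at s = −120 gives a corner at ω = 120 rad/s.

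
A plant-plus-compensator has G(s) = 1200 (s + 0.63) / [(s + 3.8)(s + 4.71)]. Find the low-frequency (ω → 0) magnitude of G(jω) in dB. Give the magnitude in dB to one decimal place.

G(0) = 1200 × 0.63 / (3.8 × 4.71) = 42.239
20 log₁₀(42.239) = 32.51 dB

32.5 dB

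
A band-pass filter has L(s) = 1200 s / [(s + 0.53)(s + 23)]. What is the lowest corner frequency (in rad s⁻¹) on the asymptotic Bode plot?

Break frequencies occur at each pole and zero magnitude: 0.53 rad s⁻¹, 23 rad s⁻¹.
The lowest is 0.53 rad s⁻¹.

0.53 rad s⁻¹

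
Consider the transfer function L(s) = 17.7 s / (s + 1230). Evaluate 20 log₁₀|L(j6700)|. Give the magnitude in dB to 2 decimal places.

24.82 dB

|j6700| = 6700
|j6700 + 1230| = √(6700² + 1230²) = 6812
|L(j6700)| = 17.7 × 6700 / 6812 = 17.409
20 log₁₀(17.409) = 24.816 dB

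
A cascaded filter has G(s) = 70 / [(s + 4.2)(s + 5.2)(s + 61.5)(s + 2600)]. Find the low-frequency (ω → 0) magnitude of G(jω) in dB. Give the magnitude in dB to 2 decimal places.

G(0) = 70 / (4.2 × 5.2 × 61.5 × 2600) = 2.0045e-05
20 log₁₀(2.0045e-05) = -93.960 dB

-93.96 dB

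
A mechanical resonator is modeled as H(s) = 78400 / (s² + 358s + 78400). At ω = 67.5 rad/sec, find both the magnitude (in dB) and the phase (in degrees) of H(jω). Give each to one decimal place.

|H| = 0.1 dB, ∠H = -18.1°

|(j67.5)² + 358(j67.5) + 78400| = |73844 + j24165| = 7.77e+04
|H(j67.5)| = 78400 / 7.77e+04 = 1.009
20 log₁₀(1.009) = 0.08 dB
∠[(j67.5)² + 358(j67.5) + 78400] = ∠[73844 + j24165] = 18.12°
∠H(j67.5) = −18.12° = -18.12°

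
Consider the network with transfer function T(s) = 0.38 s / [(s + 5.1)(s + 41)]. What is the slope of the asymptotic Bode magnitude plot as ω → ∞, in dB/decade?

With 1 zero and 2 poles, the high-frequency asymptotic slope is 20 × (1 − 2) = -20 dB/decade.

-20 dB/decade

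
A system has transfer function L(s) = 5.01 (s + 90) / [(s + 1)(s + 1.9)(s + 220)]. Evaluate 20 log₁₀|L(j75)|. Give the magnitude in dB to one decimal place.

-67.0 dB

|j75 + 90| = √(75² + 90²) = 117.2
|j75 + 1| = √(75² + 1²) = 75.01
|j75 + 1.9| = √(75² + 1.9²) = 75.02
|j75 + 220| = √(75² + 220²) = 232.4
|L(j75)| = 5.01 × 117.2 / (75.01 × 75.02 × 232.4) = 0.00044874
20 log₁₀(0.00044874) = -66.96 dB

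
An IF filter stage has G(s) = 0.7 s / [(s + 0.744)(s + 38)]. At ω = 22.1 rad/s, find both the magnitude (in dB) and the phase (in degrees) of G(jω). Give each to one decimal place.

|G| = -36.0 dB, ∠G = -28.3°

|j22.1| = 22.1
|j22.1 + 0.744| = √(22.1² + 0.744²) = 22.11
|j22.1 + 38| = √(22.1² + 38²) = 43.96
|G(j22.1)| = 0.7 × 22.1 / (22.11 × 43.96) = 0.015915
20 log₁₀(0.015915) = -35.96 dB
∠(j22.1) = 90.00°
∠(j22.1 + 0.744) = arctan(22.1/0.744) = 88.07°
∠(j22.1 + 38) = arctan(22.1/38) = 30.18°
∠G(j22.1) = 90.00° − (88.07° + 30.18°) = -28.25°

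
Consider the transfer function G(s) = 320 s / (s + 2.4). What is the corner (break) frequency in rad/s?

2.4 rad/s

The single real pole at s = −2.4 gives a corner at ω = 2.4 rad/s.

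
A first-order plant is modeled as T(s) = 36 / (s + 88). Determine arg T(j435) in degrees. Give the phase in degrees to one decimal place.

-78.6°

∠(j435 + 88) = arctan(435/88) = 78.56°
∠T(j435) = −78.56° = -78.56°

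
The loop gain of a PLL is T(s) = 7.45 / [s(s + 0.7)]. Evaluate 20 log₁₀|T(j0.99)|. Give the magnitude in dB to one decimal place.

15.9 dB

|j0.99 + 0.7| = √(0.99² + 0.7²) = 1.212
|j0.99| = 0.99
|T(j0.99)| = 7.45 / (1.212 × 0.99) = 6.2065
20 log₁₀(6.2065) = 15.86 dB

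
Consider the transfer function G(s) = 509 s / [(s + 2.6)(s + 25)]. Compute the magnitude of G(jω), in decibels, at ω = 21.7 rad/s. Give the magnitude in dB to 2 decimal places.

|j21.7| = 21.7
|j21.7 + 2.6| = √(21.7² + 2.6²) = 21.86
|j21.7 + 25| = √(21.7² + 25²) = 33.1
|G(j21.7)| = 509 × 21.7 / (21.86 × 33.1) = 15.266
20 log₁₀(15.266) = 23.675 dB

23.67 dB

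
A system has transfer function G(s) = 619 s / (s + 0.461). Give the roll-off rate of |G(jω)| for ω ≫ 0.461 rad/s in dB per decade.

With 1 zero and 1 pole, the high-frequency asymptotic slope is 20 × (1 − 1) = 0 dB/decade.

0 dB/decade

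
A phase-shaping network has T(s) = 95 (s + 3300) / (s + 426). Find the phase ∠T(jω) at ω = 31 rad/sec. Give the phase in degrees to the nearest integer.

-4°

∠(j31 + 3300) = arctan(31/3300) = 0.54°
∠(j31 + 426) = arctan(31/426) = 4.16°
∠T(j31) = 0.54° − 4.16° = -3.62°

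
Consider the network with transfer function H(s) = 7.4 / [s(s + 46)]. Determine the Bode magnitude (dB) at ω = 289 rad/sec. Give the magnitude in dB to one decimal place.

|j289 + 46| = √(289² + 46²) = 292.6
|j289| = 289
|H(j289)| = 7.4 / (292.6 × 289) = 8.7499e-05
20 log₁₀(8.7499e-05) = -81.16 dB

-81.2 dB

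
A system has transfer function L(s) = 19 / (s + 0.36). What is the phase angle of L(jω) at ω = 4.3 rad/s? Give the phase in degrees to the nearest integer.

∠(j4.3 + 0.36) = arctan(4.3/0.36) = 85.21°
∠L(j4.3) = −85.21° = -85.21°

-85°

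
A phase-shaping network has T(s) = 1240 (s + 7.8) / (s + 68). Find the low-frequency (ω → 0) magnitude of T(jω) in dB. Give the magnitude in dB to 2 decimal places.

T(0) = 1240 × 7.8 / 68 = 142.24
20 log₁₀(142.24) = 43.060 dB

43.06 dB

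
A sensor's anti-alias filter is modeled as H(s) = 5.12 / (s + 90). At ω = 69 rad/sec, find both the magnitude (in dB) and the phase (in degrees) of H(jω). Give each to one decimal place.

|j69 + 90| = √(69² + 90²) = 113.4
|H(j69)| = 5.12 / 113.4 = 0.045147
20 log₁₀(0.045147) = -26.91 dB
∠(j69 + 90) = arctan(69/90) = 37.48°
∠H(j69) = −37.48° = -37.48°

|H| = -26.9 dB, ∠H = -37.5°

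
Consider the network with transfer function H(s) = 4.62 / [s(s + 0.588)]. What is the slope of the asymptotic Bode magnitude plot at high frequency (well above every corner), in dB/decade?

With 0 zeros and 2 poles, the high-frequency asymptotic slope is 20 × (0 − 2) = -40 dB/decade.

-40 dB/decade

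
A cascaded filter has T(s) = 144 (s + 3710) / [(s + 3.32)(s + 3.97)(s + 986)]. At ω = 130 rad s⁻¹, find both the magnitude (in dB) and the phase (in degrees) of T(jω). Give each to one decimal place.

|j130 + 3710| = √(130² + 3710²) = 3712
|j130 + 3.32| = √(130² + 3.32²) = 130
|j130 + 3.97| = √(130² + 3.97²) = 130.1
|j130 + 986| = √(130² + 986²) = 994.5
|T(j130)| = 144 × 3712 / (130 × 130.1 × 994.5) = 0.03178
20 log₁₀(0.03178) = -29.96 dB
∠(j130 + 3710) = arctan(130/3710) = 2.01°
∠(j130 + 3.32) = arctan(130/3.32) = 88.54°
∠(j130 + 3.97) = arctan(130/3.97) = 88.25°
∠(j130 + 986) = arctan(130/986) = 7.51°
∠T(j130) = 2.01° − (88.54° + 88.25° + 7.51°) = -182.29°

|T| = -30.0 dB, ∠T = -182.3 deg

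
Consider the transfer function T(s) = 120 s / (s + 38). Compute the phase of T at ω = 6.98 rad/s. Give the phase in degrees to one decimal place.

∠(j6.98) = 90.00°
∠(j6.98 + 38) = arctan(6.98/38) = 10.41°
∠T(j6.98) = 90.00° − 10.41° = 79.59°

79.6°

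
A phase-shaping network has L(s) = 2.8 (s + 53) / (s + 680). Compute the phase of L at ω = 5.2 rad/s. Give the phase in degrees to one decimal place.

5.2°

∠(j5.2 + 53) = arctan(5.2/53) = 5.60°
∠(j5.2 + 680) = arctan(5.2/680) = 0.44°
∠L(j5.2) = 5.60° − 0.44° = 5.17°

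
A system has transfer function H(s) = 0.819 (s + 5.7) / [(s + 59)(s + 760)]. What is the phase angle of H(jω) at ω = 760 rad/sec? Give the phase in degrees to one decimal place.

-41.0°

∠(j760 + 5.7) = arctan(760/5.7) = 89.57°
∠(j760 + 59) = arctan(760/59) = 85.56°
∠(j760 + 760) = arctan(760/760) = 45.00°
∠H(j760) = 89.57° − (85.56° + 45.00°) = -40.99°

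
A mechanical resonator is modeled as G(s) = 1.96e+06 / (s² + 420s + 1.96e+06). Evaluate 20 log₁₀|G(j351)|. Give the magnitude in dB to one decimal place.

|(j351)² + 420(j351) + 1.96e+06| = |1.8368e+06 + j1.4742e+05| = 1.843e+06
|G(j351)| = 1.96e+06 / 1.843e+06 = 1.0637
20 log₁₀(1.0637) = 0.54 dB

0.5 dB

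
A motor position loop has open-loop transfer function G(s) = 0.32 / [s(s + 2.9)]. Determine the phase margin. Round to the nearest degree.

88 deg

Gain crossover: |G(jω)| = 1 at ω ≈ 0.11 rad s⁻¹.
∠G(j0.11) = −90° − arctan(0.11/2.9) ≈ -92.18°
PM = 180° + (-92.18°) = 87.82°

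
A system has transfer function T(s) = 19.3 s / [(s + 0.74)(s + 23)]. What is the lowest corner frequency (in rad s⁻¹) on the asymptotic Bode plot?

0.74 rad s⁻¹

Break frequencies occur at each pole and zero magnitude: 0.74 rad s⁻¹, 23 rad s⁻¹.
The lowest is 0.74 rad s⁻¹.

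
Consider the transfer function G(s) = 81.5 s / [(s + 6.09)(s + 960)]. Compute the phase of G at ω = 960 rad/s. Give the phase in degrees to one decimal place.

∠(j960) = 90.00°
∠(j960 + 6.09) = arctan(960/6.09) = 89.64°
∠(j960 + 960) = arctan(960/960) = 45.00°
∠G(j960) = 90.00° − (89.64° + 45.00°) = -44.64°

-44.6°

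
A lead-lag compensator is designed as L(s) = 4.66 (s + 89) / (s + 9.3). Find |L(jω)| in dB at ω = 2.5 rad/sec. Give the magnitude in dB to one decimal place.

32.7 dB

|j2.5 + 89| = √(2.5² + 89²) = 89.04
|j2.5 + 9.3| = √(2.5² + 9.3²) = 9.63
|L(j2.5)| = 4.66 × 89.04 / 9.63 = 43.084
20 log₁₀(43.084) = 32.69 dB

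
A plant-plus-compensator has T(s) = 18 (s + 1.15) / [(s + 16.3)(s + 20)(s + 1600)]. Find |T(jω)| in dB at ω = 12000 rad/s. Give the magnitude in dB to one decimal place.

-138.1 dB

|j12000 + 1.15| = √(12000² + 1.15²) = 1.2e+04
|j12000 + 16.3| = √(12000² + 16.3²) = 1.2e+04
|j12000 + 20| = √(12000² + 20²) = 1.2e+04
|j12000 + 1600| = √(12000² + 1600²) = 1.211e+04
|T(j12000)| = 18 × 1.2e+04 / (1.2e+04 × 1.2e+04 × 1.211e+04) = 1.239e-07
20 log₁₀(1.239e-07) = -138.14 dB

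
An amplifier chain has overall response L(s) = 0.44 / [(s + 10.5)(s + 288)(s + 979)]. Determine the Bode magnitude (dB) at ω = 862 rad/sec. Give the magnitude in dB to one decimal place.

|j862 + 10.5| = √(862² + 10.5²) = 862.1
|j862 + 288| = √(862² + 288²) = 908.8
|j862 + 979| = √(862² + 979²) = 1304
|L(j862)| = 0.44 / (862.1 × 908.8 × 1304) = 4.3054e-10
20 log₁₀(4.3054e-10) = -187.32 dB

-187.3 dB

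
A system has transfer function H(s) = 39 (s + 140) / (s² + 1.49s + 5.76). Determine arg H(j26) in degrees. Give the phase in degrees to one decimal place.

-166.2°

∠(j26 + 140) = arctan(26/140) = 10.52°
∠[(j26)² + 1.49(j26) + 5.76] = ∠[-670.24 + j38.74] = 176.69°
∠H(j26) = 10.52° − 176.69° = -166.17°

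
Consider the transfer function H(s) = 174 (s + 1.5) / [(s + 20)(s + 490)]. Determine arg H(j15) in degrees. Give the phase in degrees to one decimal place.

∠(j15 + 1.5) = arctan(15/1.5) = 84.29°
∠(j15 + 20) = arctan(15/20) = 36.87°
∠(j15 + 490) = arctan(15/490) = 1.75°
∠H(j15) = 84.29° − (36.87° + 1.75°) = 45.67°

45.7 deg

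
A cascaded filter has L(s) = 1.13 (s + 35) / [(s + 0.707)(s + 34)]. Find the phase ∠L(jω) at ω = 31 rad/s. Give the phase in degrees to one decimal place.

∠(j31 + 35) = arctan(31/35) = 41.53°
∠(j31 + 0.707) = arctan(31/0.707) = 88.69°
∠(j31 + 34) = arctan(31/34) = 42.36°
∠L(j31) = 41.53° − (88.69° + 42.36°) = -89.52°

-89.5°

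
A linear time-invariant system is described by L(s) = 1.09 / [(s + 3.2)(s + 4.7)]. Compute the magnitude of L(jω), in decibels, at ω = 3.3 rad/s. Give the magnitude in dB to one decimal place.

|j3.3 + 3.2| = √(3.3² + 3.2²) = 4.597
|j3.3 + 4.7| = √(3.3² + 4.7²) = 5.743
|L(j3.3)| = 1.09 / (4.597 × 5.743) = 0.041291
20 log₁₀(0.041291) = -27.68 dB

-27.7 dB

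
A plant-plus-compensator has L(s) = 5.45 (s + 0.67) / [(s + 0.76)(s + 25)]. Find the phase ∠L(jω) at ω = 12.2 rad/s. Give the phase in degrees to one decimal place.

∠(j12.2 + 0.67) = arctan(12.2/0.67) = 86.86°
∠(j12.2 + 0.76) = arctan(12.2/0.76) = 86.44°
∠(j12.2 + 25) = arctan(12.2/25) = 26.01°
∠L(j12.2) = 86.86° − (86.44° + 26.01°) = -25.59°

-25.6 deg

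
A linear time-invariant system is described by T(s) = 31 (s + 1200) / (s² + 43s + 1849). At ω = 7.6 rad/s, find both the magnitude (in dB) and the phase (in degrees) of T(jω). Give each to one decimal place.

|T| = 26.2 dB, ∠T = -10.0°

|j7.6 + 1200| = √(7.6² + 1200²) = 1200
|(j7.6)² + 43(j7.6) + 1849| = |1791.2 + j326.8| = 1821
|T(j7.6)| = 31 × 1200 / 1821 = 20.431
20 log₁₀(20.431) = 26.21 dB
∠(j7.6 + 1200) = arctan(7.6/1200) = 0.36°
∠[(j7.6)² + 43(j7.6) + 1849] = ∠[1791.2 + j326.8] = 10.34°
∠T(j7.6) = 0.36° − 10.34° = -9.98°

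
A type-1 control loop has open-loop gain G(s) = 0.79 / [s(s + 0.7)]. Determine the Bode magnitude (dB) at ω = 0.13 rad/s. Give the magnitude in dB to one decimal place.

18.6 dB

|j0.13 + 0.7| = √(0.13² + 0.7²) = 0.712
|j0.13| = 0.13
|G(j0.13)| = 0.79 / (0.712 × 0.13) = 8.5354
20 log₁₀(8.5354) = 18.62 dB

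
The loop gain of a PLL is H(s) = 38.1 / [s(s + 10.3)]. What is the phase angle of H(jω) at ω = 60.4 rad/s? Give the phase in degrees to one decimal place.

∠(j60.4 + 10.3) = arctan(60.4/10.3) = 80.32°
∠(j60.4) = 90.00°
∠H(j60.4) = − (80.32° + 90.00°) = -170.32°

-170.3°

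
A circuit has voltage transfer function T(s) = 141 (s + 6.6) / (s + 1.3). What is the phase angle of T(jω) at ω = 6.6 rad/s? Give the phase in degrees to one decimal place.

∠(j6.6 + 6.6) = arctan(6.6/6.6) = 45.00°
∠(j6.6 + 1.3) = arctan(6.6/1.3) = 78.86°
∠T(j6.6) = 45.00° − 78.86° = -33.86°

-33.9 deg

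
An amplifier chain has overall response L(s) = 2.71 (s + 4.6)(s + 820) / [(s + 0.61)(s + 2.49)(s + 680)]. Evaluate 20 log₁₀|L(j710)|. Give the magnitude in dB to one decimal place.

|j710 + 4.6| = √(710² + 4.6²) = 710
|j710 + 820| = √(710² + 820²) = 1085
|j710 + 0.61| = √(710² + 0.61²) = 710
|j710 + 2.49| = √(710² + 2.49²) = 710
|j710 + 680| = √(710² + 680²) = 983.1
|L(j710)| = 2.71 × 710 × 1085 / (710 × 710 × 983.1) = 0.0042113
20 log₁₀(0.0042113) = -47.51 dB

-47.5 dB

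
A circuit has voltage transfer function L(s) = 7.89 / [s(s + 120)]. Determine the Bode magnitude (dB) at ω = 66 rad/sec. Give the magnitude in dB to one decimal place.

-61.2 dB

|j66 + 120| = √(66² + 120²) = 137
|j66| = 66
|L(j66)| = 7.89 / (137 × 66) = 0.0008729
20 log₁₀(0.0008729) = -61.18 dB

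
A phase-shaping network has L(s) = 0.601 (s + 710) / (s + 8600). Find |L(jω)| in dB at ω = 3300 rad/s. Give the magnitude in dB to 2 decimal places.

|j3300 + 710| = √(3300² + 710²) = 3376
|j3300 + 8600| = √(3300² + 8600²) = 9211
|L(j3300)| = 0.601 × 3376 / 9211 = 0.22024
20 log₁₀(0.22024) = -13.142 dB

-13.14 dB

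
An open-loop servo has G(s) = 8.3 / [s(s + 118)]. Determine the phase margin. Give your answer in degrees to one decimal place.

Gain crossover: |G(jω)| = 1 at ω ≈ 0.0703 rad/s.
∠G(j0.0703) = −90° − arctan(0.0703/118) ≈ -90.03°
PM = 180° + (-90.03°) = 89.97°

90.0°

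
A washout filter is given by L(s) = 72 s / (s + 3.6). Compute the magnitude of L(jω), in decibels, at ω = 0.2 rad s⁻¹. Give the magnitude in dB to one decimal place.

|j0.2| = 0.2
|j0.2 + 3.6| = √(0.2² + 3.6²) = 3.606
|L(j0.2)| = 72 × 0.2 / 3.606 = 3.9938
20 log₁₀(3.9938) = 12.03 dB

12.0 dB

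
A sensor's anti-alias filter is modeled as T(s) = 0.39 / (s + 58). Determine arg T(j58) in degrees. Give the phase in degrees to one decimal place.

∠(j58 + 58) = arctan(58/58) = 45.00°
∠T(j58) = −45.00° = -45.00°

-45.0°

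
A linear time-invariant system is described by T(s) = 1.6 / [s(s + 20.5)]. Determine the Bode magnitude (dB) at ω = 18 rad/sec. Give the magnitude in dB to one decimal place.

-49.7 dB

|j18 + 20.5| = √(18² + 20.5²) = 27.28
|j18| = 18
|T(j18)| = 1.6 / (27.28 × 18) = 0.0032583
20 log₁₀(0.0032583) = -49.74 dB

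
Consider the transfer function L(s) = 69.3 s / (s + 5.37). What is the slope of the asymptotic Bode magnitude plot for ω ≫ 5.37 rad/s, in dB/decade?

0 dB/decade

With 1 zero and 1 pole, the high-frequency asymptotic slope is 20 × (1 − 1) = 0 dB/decade.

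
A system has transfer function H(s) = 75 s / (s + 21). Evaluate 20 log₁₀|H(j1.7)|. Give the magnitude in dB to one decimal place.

15.6 dB

|j1.7| = 1.7
|j1.7 + 21| = √(1.7² + 21²) = 21.07
|H(j1.7)| = 75 × 1.7 / 21.07 = 6.0516
20 log₁₀(6.0516) = 15.64 dB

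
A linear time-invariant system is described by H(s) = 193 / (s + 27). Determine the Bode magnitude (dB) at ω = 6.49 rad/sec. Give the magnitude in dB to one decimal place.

16.8 dB

|j6.49 + 27| = √(6.49² + 27²) = 27.77
|H(j6.49)| = 193 / 27.77 = 6.9502
20 log₁₀(6.9502) = 16.84 dB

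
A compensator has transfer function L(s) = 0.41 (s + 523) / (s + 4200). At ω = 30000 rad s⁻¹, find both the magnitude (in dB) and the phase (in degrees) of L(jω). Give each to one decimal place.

|L| = -7.8 dB, ∠L = 7.0°

|j30000 + 523| = √(30000² + 523²) = 3e+04
|j30000 + 4200| = √(30000² + 4200²) = 3.029e+04
|L(j30000)| = 0.41 × 3e+04 / 3.029e+04 = 0.4061
20 log₁₀(0.4061) = -7.83 dB
∠(j30000 + 523) = arctan(30000/523) = 89.00°
∠(j30000 + 4200) = arctan(30000/4200) = 82.03°
∠L(j30000) = 89.00° − 82.03° = 6.97°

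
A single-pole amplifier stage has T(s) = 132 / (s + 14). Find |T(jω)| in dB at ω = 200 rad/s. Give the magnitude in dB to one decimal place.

|j200 + 14| = √(200² + 14²) = 200.5
|T(j200)| = 132 / 200.5 = 0.65839
20 log₁₀(0.65839) = -3.63 dB

-3.6 dB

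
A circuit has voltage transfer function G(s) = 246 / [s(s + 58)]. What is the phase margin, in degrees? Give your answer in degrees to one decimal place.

Gain crossover: |G(jω)| = 1 at ω ≈ 4.23 rad/s.
∠G(j4.23) = −90° − arctan(4.23/58) ≈ -94.17°
PM = 180° + (-94.17°) = 85.83°

85.8°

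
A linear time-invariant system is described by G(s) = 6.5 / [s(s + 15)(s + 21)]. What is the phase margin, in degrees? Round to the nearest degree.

Gain crossover: |G(jω)| = 1 at ω ≈ 0.0206 rad/sec.
∠G(j0.0206) = −90° − arctan(0.0206/15) − arctan(0.0206/21) ≈ -90.14°
PM = 180° + (-90.14°) = 89.86°

90°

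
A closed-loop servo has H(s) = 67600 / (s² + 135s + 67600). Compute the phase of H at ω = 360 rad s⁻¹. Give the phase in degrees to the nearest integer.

-142°

∠[(j360)² + 135(j360) + 67600] = ∠[-62000 + j48600] = 141.91°
∠H(j360) = −141.91° = -141.91°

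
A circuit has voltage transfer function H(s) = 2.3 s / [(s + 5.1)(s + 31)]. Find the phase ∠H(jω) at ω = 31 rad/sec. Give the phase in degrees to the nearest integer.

∠(j31) = 90.00°
∠(j31 + 5.1) = arctan(31/5.1) = 80.66°
∠(j31 + 31) = arctan(31/31) = 45.00°
∠H(j31) = 90.00° − (80.66° + 45.00°) = -35.66°

-36°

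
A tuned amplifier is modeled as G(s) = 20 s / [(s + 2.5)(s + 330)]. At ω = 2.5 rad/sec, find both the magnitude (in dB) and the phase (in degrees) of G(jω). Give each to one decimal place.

|j2.5| = 2.5
|j2.5 + 2.5| = √(2.5² + 2.5²) = 3.536
|j2.5 + 330| = √(2.5² + 330²) = 330
|G(j2.5)| = 20 × 2.5 / (3.536 × 330) = 0.042854
20 log₁₀(0.042854) = -27.36 dB
∠(j2.5) = 90.00°
∠(j2.5 + 2.5) = arctan(2.5/2.5) = 45.00°
∠(j2.5 + 330) = arctan(2.5/330) = 0.43°
∠G(j2.5) = 90.00° − (45.00° + 0.43°) = 44.57°

|G| = -27.4 dB, ∠G = 44.6°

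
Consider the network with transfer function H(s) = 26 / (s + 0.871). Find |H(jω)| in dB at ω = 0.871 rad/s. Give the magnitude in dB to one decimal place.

26.5 dB

|j0.871 + 0.871| = √(0.871² + 0.871²) = 1.232
|H(j0.871)| = 26 / 1.232 = 21.108
20 log₁₀(21.108) = 26.49 dB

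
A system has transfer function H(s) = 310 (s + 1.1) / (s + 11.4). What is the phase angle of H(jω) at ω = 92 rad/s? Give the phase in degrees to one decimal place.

∠(j92 + 1.1) = arctan(92/1.1) = 89.31°
∠(j92 + 11.4) = arctan(92/11.4) = 82.94°
∠H(j92) = 89.31° − 82.94° = 6.38°

6.4°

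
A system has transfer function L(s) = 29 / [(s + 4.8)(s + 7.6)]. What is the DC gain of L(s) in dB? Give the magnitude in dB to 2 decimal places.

-1.99 dB

L(0) = 29 / (4.8 × 7.6) = 0.79496
20 log₁₀(0.79496) = -1.993 dB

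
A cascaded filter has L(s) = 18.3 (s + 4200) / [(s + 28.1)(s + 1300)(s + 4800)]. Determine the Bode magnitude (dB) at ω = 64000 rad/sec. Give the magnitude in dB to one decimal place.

|j64000 + 4200| = √(64000² + 4200²) = 6.414e+04
|j64000 + 28.1| = √(64000² + 28.1²) = 6.4e+04
|j64000 + 1300| = √(64000² + 1300²) = 6.401e+04
|j64000 + 4800| = √(64000² + 4800²) = 6.418e+04
|L(j64000)| = 18.3 × 6.414e+04 / (6.4e+04 × 6.401e+04 × 6.418e+04) = 4.4639e-09
20 log₁₀(4.4639e-09) = -167.01 dB

-167.0 dB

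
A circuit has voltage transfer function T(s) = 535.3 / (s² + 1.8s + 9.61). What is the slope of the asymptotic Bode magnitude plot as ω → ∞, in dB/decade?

With 0 zeros and 2 poles, the high-frequency asymptotic slope is 20 × (0 − 2) = -40 dB/decade.

-40 dB/decade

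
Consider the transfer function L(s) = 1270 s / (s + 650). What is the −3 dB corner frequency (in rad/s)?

650 rad/s

For a single-pole high-pass, the −3 dB point is at the pole: ω = 650 rad/s.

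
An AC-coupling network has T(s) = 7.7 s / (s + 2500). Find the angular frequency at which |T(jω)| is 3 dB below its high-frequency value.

For a single-pole high-pass, the −3 dB point is at the pole: ω = 2500 rad/s.

2500 rad/s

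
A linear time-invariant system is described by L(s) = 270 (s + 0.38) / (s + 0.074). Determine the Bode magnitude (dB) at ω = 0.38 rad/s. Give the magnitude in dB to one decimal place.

|j0.38 + 0.38| = √(0.38² + 0.38²) = 0.5374
|j0.38 + 0.074| = √(0.38² + 0.074²) = 0.3871
|L(j0.38)| = 270 × 0.5374 / 0.3871 = 374.8
20 log₁₀(374.8) = 51.48 dB

51.5 dB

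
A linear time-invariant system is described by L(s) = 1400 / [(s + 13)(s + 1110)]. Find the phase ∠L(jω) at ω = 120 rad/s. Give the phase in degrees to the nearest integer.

-90°

∠(j120 + 13) = arctan(120/13) = 83.82°
∠(j120 + 1110) = arctan(120/1110) = 6.17°
∠L(j120) = − (83.82° + 6.17°) = -89.99°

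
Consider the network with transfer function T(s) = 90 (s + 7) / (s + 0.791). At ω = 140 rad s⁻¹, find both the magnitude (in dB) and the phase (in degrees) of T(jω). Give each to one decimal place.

|j140 + 7| = √(140² + 7²) = 140.2
|j140 + 0.791| = √(140² + 0.791²) = 140
|T(j140)| = 90 × 140.2 / 140 = 90.111
20 log₁₀(90.111) = 39.10 dB
∠(j140 + 7) = arctan(140/7) = 87.14°
∠(j140 + 0.791) = arctan(140/0.791) = 89.68°
∠T(j140) = 87.14° − 89.68° = -2.54°

|T| = 39.1 dB, ∠T = -2.5°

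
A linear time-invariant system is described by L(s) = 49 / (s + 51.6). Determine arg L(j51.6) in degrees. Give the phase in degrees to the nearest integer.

∠(j51.6 + 51.6) = arctan(51.6/51.6) = 45.00°
∠L(j51.6) = −45.00° = -45.00°

-45°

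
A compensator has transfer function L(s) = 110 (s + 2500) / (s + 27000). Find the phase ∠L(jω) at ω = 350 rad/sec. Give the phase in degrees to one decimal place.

∠(j350 + 2500) = arctan(350/2500) = 7.97°
∠(j350 + 27000) = arctan(350/27000) = 0.74°
∠L(j350) = 7.97° − 0.74° = 7.23°

7.2°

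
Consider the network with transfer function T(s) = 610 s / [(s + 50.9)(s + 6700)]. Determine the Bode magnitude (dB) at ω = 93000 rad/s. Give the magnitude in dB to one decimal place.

-43.7 dB

|j93000| = 9.3e+04
|j93000 + 50.9| = √(93000² + 50.9²) = 9.3e+04
|j93000 + 6700| = √(93000² + 6700²) = 9.324e+04
|T(j93000)| = 610 × 9.3e+04 / (9.3e+04 × 9.324e+04) = 0.0065422
20 log₁₀(0.0065422) = -43.69 dB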